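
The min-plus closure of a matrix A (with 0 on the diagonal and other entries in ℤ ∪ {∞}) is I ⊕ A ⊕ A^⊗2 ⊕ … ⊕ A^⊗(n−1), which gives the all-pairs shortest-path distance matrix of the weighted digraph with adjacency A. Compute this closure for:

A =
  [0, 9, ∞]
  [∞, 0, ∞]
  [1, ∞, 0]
Closure =
  [0, 9, ∞]
  [∞, 0, ∞]
  [1, 10, 0]

This is the Floyd-Warshall all-pairs shortest-path computation. For each intermediate vertex k = 0, 1, …, 2, update dist[i][j] ← min(dist[i][j], dist[i][k] + dist[k][j]). The final matrix gives, for each (i, j), the minimum total weight of any directed path from i to j (possibly empty when i = j).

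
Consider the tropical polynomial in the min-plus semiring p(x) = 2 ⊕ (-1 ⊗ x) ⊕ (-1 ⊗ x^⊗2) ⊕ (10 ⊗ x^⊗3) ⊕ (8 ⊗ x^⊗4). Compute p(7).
p(7) = 2

A tropical monomial a ⊗ x^⊗i evaluates to a + i · x. Evaluating each term at x = 7:
  Term 0 contributes 2 + 0 · 7 = 2
  Term 1 contributes -1 + 1 · 7 = 6
  Term 2 contributes -1 + 2 · 7 = 13
  Term 3 contributes 10 + 3 · 7 = 31
  Term 4 contributes 8 + 4 · 7 = 36
p(7) = ⊕ of these = min[2, 6, 13, 31, 36] = 2.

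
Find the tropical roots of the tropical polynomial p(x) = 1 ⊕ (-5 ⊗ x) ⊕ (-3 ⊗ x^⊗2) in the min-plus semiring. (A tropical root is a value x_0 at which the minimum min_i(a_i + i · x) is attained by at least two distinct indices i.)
Roots: {-2, 6}

Each tropical root is a break point of the lower envelope of the lines y = a_i + i · x (there are 3 lines, with slopes 0, 1, ..., 2). Only the lines that attain the minimum somewhere contribute to roots; other lines are dominated. Here the surviving (envelope) indices are i = 2, i = 1, i = 0.
Intersections between consecutive envelope lines give the roots: for adjacent envelope indices i < j the intersection is x = (a_i − a_j) / (j − i). Reading off the sorted break points: {-2, 6}.
Verification: at each break x_0, at least two indices attain the minimum of min_i(a_i + i · x_0).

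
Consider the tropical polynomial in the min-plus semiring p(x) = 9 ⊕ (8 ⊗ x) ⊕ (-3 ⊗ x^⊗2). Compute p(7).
p(7) = 9

A tropical monomial a ⊗ x^⊗i evaluates to a + i · x. Evaluating each term at x = 7:
  Term 0 contributes 9 + 0 · 7 = 9
  Term 1 contributes 8 + 1 · 7 = 15
  Term 2 contributes -3 + 2 · 7 = 11
p(7) = ⊕ of these = min[9, 15, 11] = 9.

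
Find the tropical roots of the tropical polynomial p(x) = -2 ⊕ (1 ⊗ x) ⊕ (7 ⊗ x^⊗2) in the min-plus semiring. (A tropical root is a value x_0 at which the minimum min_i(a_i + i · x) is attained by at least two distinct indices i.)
Roots: {-6, -3}

Each tropical root is a break point of the lower envelope of the lines y = a_i + i · x (there are 3 lines, with slopes 0, 1, ..., 2). Only the lines that attain the minimum somewhere contribute to roots; other lines are dominated. Here the surviving (envelope) indices are i = 2, i = 1, i = 0.
Intersections between consecutive envelope lines give the roots: for adjacent envelope indices i < j the intersection is x = (a_i − a_j) / (j − i). Reading off the sorted break points: {-6, -3}.
Verification: at each break x_0, at least two indices attain the minimum of min_i(a_i + i · x_0).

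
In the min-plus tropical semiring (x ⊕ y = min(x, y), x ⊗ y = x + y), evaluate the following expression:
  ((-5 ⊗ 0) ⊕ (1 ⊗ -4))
((-5 ⊗ 0) ⊕ (1 ⊗ -4)) = -5

Expand innermost to outermost. Recall ⊕ takes the minimum of its arguments and ⊗ takes their sum. Working out the expression ((-5 ⊗ 0) ⊕ (1 ⊗ -4)) gives -5.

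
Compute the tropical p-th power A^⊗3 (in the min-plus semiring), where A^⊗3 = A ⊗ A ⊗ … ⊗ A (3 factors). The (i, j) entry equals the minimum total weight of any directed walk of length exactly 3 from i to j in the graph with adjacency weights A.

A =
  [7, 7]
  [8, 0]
A^⊗3 =
  [15, 7]
  [8, 0]

Each entry (A^⊗3)_ij equals the minimum over all length-3 walks i = v_0 → v_1 → … → v_3 = j of Σ_t A[v_t][v_{t+1}]. For example, for (i, j) = (0, 1) we minimise over 4 possible intermediate vertex sequences; the minimum is 7, attained along the walk 0 → 1 → 1 → 1.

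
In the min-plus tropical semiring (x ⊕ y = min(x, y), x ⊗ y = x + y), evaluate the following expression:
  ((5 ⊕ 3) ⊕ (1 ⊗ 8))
((5 ⊕ 3) ⊕ (1 ⊗ 8)) = 3

Expand innermost to outermost. Recall ⊕ takes the minimum of its arguments and ⊗ takes their sum. Working out the expression ((5 ⊕ 3) ⊕ (1 ⊗ 8)) gives 3.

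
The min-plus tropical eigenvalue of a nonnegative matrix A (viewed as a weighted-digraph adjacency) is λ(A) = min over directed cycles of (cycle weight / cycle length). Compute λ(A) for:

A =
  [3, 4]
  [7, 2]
λ(A) = 2

Enumerate directed cycles and compute their means (weight / length). Sample:
  cycle 0 → 0: weight = 3, length = 1, mean = 3/1 ≈ 3.000
  cycle 1 → 1: weight = 2, length = 1, mean = 2/1 ≈ 2.000
  cycle 0 → 1 → 0: weight = 11, length = 2, mean = 11/2 ≈ 5.500
  cycle 1 → 0 → 1: weight = 11, length = 2, mean = 11/2 ≈ 5.500
Minimum mean = 2.000, attained e.g. along the cycle 1 → 1 with weight 2 and length 1. So λ(A) = 2/1 = 2.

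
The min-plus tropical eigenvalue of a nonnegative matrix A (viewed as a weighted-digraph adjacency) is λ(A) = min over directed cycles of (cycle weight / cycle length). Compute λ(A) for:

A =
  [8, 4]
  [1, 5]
λ(A) = 5/2

Enumerate directed cycles and compute their means (weight / length). Sample:
  cycle 0 → 0: weight = 8, length = 1, mean = 8/1 ≈ 8.000
  cycle 1 → 1: weight = 5, length = 1, mean = 5/1 ≈ 5.000
  cycle 0 → 1 → 0: weight = 5, length = 2, mean = 5/2 ≈ 2.500
  cycle 1 → 0 → 1: weight = 5, length = 2, mean = 5/2 ≈ 2.500
Minimum mean = 2.500, attained e.g. along the cycle 0 → 1 → 0 with weight 5 and length 2. So λ(A) = 5/2 = 5/2.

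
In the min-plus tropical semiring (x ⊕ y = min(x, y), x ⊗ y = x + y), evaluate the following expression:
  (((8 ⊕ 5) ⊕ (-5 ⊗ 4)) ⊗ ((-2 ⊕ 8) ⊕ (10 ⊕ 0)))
(((8 ⊕ 5) ⊕ (-5 ⊗ 4)) ⊗ ((-2 ⊕ 8) ⊕ (10 ⊕ 0))) = -3

Expand innermost to outermost. Recall ⊕ takes the minimum of its arguments and ⊗ takes their sum. Working out the expression (((8 ⊕ 5) ⊕ (-5 ⊗ 4)) ⊗ ((-2 ⊕ 8) ⊕ (10 ⊕ 0))) gives -3.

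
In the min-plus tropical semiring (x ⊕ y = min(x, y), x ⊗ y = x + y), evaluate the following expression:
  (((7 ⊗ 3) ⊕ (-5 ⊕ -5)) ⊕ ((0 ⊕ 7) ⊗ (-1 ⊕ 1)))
(((7 ⊗ 3) ⊕ (-5 ⊕ -5)) ⊕ ((0 ⊕ 7) ⊗ (-1 ⊕ 1))) = -5

Expand innermost to outermost. Recall ⊕ takes the minimum of its arguments and ⊗ takes their sum. Working out the expression (((7 ⊗ 3) ⊕ (-5 ⊕ -5)) ⊕ ((0 ⊕ 7) ⊗ (-1 ⊕ 1))) gives -5.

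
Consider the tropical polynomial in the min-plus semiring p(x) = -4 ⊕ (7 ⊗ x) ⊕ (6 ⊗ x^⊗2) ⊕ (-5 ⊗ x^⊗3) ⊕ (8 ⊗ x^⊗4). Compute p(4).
p(4) = -4

A tropical monomial a ⊗ x^⊗i evaluates to a + i · x. Evaluating each term at x = 4:
  Term 0 contributes -4 + 0 · 4 = -4
  Term 1 contributes 7 + 1 · 4 = 11
  Term 2 contributes 6 + 2 · 4 = 14
  Term 3 contributes -5 + 3 · 4 = 7
  Term 4 contributes 8 + 4 · 4 = 24
p(4) = ⊕ of these = min[-4, 11, 14, 7, 24] = -4.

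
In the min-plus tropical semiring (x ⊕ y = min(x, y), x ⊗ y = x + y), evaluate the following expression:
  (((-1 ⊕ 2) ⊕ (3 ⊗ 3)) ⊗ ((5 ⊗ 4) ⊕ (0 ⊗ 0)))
(((-1 ⊕ 2) ⊕ (3 ⊗ 3)) ⊗ ((5 ⊗ 4) ⊕ (0 ⊗ 0))) = -1

Expand innermost to outermost. Recall ⊕ takes the minimum of its arguments and ⊗ takes their sum. Working out the expression (((-1 ⊕ 2) ⊕ (3 ⊗ 3)) ⊗ ((5 ⊗ 4) ⊕ (0 ⊗ 0))) gives -1.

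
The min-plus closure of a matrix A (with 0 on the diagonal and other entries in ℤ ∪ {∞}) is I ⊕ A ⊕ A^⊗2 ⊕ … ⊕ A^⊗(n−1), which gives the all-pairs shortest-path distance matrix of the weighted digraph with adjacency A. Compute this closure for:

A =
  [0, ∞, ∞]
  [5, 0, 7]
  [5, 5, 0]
Closure =
  [0, ∞, ∞]
  [5, 0, 7]
  [5, 5, 0]

This is the Floyd-Warshall all-pairs shortest-path computation. For each intermediate vertex k = 0, 1, …, 2, update dist[i][j] ← min(dist[i][j], dist[i][k] + dist[k][j]). The final matrix gives, for each (i, j), the minimum total weight of any directed path from i to j (possibly empty when i = j).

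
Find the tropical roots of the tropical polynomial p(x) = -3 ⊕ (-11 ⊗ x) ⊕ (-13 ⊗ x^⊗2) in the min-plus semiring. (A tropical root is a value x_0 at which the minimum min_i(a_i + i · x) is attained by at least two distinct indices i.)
Roots: {2, 8}

Each tropical root is a break point of the lower envelope of the lines y = a_i + i · x (there are 3 lines, with slopes 0, 1, ..., 2). Only the lines that attain the minimum somewhere contribute to roots; other lines are dominated. Here the surviving (envelope) indices are i = 2, i = 1, i = 0.
Intersections between consecutive envelope lines give the roots: for adjacent envelope indices i < j the intersection is x = (a_i − a_j) / (j − i). Reading off the sorted break points: {2, 8}.
Verification: at each break x_0, at least two indices attain the minimum of min_i(a_i + i · x_0).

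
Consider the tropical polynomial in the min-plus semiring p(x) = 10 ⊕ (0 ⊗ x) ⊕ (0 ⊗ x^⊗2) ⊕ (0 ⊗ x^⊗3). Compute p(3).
p(3) = 3

A tropical monomial a ⊗ x^⊗i evaluates to a + i · x. Evaluating each term at x = 3:
  Term 0 contributes 10 + 0 · 3 = 10
  Term 1 contributes 0 + 1 · 3 = 3
  Term 2 contributes 0 + 2 · 3 = 6
  Term 3 contributes 0 + 3 · 3 = 9
p(3) = ⊕ of these = min[10, 3, 6, 9] = 3.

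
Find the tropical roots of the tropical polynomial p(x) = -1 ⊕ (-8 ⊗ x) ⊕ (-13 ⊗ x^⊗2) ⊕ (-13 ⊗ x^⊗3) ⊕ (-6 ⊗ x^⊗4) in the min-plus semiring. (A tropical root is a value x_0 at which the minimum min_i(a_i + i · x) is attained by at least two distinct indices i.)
Roots: {-7, 0, 5, 7}

Each tropical root is a break point of the lower envelope of the lines y = a_i + i · x (there are 5 lines, with slopes 0, 1, ..., 4). Only the lines that attain the minimum somewhere contribute to roots; other lines are dominated. Here the surviving (envelope) indices are i = 4, i = 3, i = 2, i = 1, i = 0.
Intersections between consecutive envelope lines give the roots: for adjacent envelope indices i < j the intersection is x = (a_i − a_j) / (j − i). Reading off the sorted break points: {-7, 0, 5, 7}.
Verification: at each break x_0, at least two indices attain the minimum of min_i(a_i + i · x_0).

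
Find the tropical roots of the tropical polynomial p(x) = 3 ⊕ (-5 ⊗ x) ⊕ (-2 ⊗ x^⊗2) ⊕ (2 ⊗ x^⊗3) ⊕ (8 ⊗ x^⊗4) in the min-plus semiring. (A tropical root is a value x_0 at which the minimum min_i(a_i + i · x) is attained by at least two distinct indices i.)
Roots: {-6, -4, -3, 8}

Each tropical root is a break point of the lower envelope of the lines y = a_i + i · x (there are 5 lines, with slopes 0, 1, ..., 4). Only the lines that attain the minimum somewhere contribute to roots; other lines are dominated. Here the surviving (envelope) indices are i = 4, i = 3, i = 2, i = 1, i = 0.
Intersections between consecutive envelope lines give the roots: for adjacent envelope indices i < j the intersection is x = (a_i − a_j) / (j − i). Reading off the sorted break points: {-6, -4, -3, 8}.
Verification: at each break x_0, at least two indices attain the minimum of min_i(a_i + i · x_0).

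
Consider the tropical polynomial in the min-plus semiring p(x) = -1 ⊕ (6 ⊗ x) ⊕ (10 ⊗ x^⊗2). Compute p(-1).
p(-1) = -1

A tropical monomial a ⊗ x^⊗i evaluates to a + i · x. Evaluating each term at x = -1:
  Term 0 contributes -1 + 0 · -1 = -1
  Term 1 contributes 6 + 1 · -1 = 5
  Term 2 contributes 10 + 2 · -1 = 8
p(-1) = ⊕ of these = min[-1, 5, 8] = -1.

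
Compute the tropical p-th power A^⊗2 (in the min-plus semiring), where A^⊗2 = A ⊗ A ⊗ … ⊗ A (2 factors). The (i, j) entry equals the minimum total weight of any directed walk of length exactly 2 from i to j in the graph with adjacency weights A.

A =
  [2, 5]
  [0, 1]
A^⊗2 =
  [4, 6]
  [1, 2]

Each entry (A^⊗2)_ij equals the minimum over all length-2 walks i = v_0 → v_1 → … → v_2 = j of Σ_t A[v_t][v_{t+1}]. For example, for (i, j) = (0, 1) we minimise over 2 possible intermediate vertex sequences; the minimum is 6, attained along the walk 0 → 1 → 1.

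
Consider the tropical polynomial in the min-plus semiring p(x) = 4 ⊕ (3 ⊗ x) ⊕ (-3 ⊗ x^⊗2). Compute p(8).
p(8) = 4

A tropical monomial a ⊗ x^⊗i evaluates to a + i · x. Evaluating each term at x = 8:
  Term 0 contributes 4 + 0 · 8 = 4
  Term 1 contributes 3 + 1 · 8 = 11
  Term 2 contributes -3 + 2 · 8 = 13
p(8) = ⊕ of these = min[4, 11, 13] = 4.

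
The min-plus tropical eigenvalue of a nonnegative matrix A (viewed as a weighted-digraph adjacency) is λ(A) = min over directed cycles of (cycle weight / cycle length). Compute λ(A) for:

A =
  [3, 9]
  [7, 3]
λ(A) = 3

Enumerate directed cycles and compute their means (weight / length). Sample:
  cycle 0 → 0: weight = 3, length = 1, mean = 3/1 ≈ 3.000
  cycle 1 → 1: weight = 3, length = 1, mean = 3/1 ≈ 3.000
  cycle 0 → 1 → 0: weight = 16, length = 2, mean = 16/2 ≈ 8.000
  cycle 1 → 0 → 1: weight = 16, length = 2, mean = 16/2 ≈ 8.000
Minimum mean = 3.000, attained e.g. along the cycle 0 → 0 with weight 3 and length 1. So λ(A) = 3/1 = 3.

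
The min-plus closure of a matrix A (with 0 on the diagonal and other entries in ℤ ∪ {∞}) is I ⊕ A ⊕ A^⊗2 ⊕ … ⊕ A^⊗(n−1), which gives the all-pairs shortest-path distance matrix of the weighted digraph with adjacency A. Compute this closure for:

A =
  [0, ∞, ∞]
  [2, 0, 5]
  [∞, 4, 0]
Closure =
  [0, ∞, ∞]
  [2, 0, 5]
  [6, 4, 0]

This is the Floyd-Warshall all-pairs shortest-path computation. For each intermediate vertex k = 0, 1, …, 2, update dist[i][j] ← min(dist[i][j], dist[i][k] + dist[k][j]). The final matrix gives, for each (i, j), the minimum total weight of any directed path from i to j (possibly empty when i = j).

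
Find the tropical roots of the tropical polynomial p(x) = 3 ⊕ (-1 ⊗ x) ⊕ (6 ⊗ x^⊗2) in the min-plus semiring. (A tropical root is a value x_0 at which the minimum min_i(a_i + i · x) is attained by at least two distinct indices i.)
Roots: {-7, 4}

Each tropical root is a break point of the lower envelope of the lines y = a_i + i · x (there are 3 lines, with slopes 0, 1, ..., 2). Only the lines that attain the minimum somewhere contribute to roots; other lines are dominated. Here the surviving (envelope) indices are i = 2, i = 1, i = 0.
Intersections between consecutive envelope lines give the roots: for adjacent envelope indices i < j the intersection is x = (a_i − a_j) / (j − i). Reading off the sorted break points: {-7, 4}.
Verification: at each break x_0, at least two indices attain the minimum of min_i(a_i + i · x_0).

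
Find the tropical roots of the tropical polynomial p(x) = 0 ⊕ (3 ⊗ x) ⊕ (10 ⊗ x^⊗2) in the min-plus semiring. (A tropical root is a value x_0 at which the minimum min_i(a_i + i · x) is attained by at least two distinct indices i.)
Roots: {-7, -3}

Each tropical root is a break point of the lower envelope of the lines y = a_i + i · x (there are 3 lines, with slopes 0, 1, ..., 2). Only the lines that attain the minimum somewhere contribute to roots; other lines are dominated. Here the surviving (envelope) indices are i = 2, i = 1, i = 0.
Intersections between consecutive envelope lines give the roots: for adjacent envelope indices i < j the intersection is x = (a_i − a_j) / (j − i). Reading off the sorted break points: {-7, -3}.
Verification: at each break x_0, at least two indices attain the minimum of min_i(a_i + i · x_0).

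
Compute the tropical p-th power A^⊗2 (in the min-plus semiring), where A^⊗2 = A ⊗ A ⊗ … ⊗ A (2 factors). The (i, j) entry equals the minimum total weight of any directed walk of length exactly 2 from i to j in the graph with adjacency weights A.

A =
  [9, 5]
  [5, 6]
A^⊗2 =
  [10, 11]
  [11, 10]

Each entry (A^⊗2)_ij equals the minimum over all length-2 walks i = v_0 → v_1 → … → v_2 = j of Σ_t A[v_t][v_{t+1}]. For example, for (i, j) = (0, 1) we minimise over 2 possible intermediate vertex sequences; the minimum is 11, attained along the walk 0 → 1 → 1.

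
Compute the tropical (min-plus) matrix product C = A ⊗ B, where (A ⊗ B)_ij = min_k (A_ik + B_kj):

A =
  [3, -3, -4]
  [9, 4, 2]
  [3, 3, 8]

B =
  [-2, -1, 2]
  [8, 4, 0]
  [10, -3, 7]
A ⊗ B =
  [1, -7, -3]
  [7, -1, 4]
  [1, 2, 3]

Apply the min-plus product entry-by-entry:
  C[0][0] = min over k of (A[0][0] + B[0][0] = 3 + -2 = 1, A[0][1] + B[1][0] = -3 + 8 = 5, A[0][2] + B[2][0] = -4 + 10 = 6) = 1 (attained at k = 0)
  C[0][1] = min over k of (A[0][0] + B[0][1] = 3 + -1 = 2, A[0][1] + B[1][1] = -3 + 4 = 1, A[0][2] + B[2][1] = -4 + -3 = -7) = -7 (attained at k = 2)
  C[0][2] = min over k of (A[0][0] + B[0][2] = 3 + 2 = 5, A[0][1] + B[1][2] = -3 + 0 = -3, A[0][2] + B[2][2] = -4 + 7 = 3) = -3 (attained at k = 1)
  C[1][0] = min over k of (A[1][0] + B[0][0] = 9 + -2 = 7, A[1][1] + B[1][0] = 4 + 8 = 12, A[1][2] + B[2][0] = 2 + 10 = 12) = 7 (attained at k = 0)
  C[1][1] = min over k of (A[1][0] + B[0][1] = 9 + -1 = 8, A[1][1] + B[1][1] = 4 + 4 = 8, A[1][2] + B[2][1] = 2 + -3 = -1) = -1 (attained at k = 2)
  C[1][2] = min over k of (A[1][0] + B[0][2] = 9 + 2 = 11, A[1][1] + B[1][2] = 4 + 0 = 4, A[1][2] + B[2][2] = 2 + 7 = 9) = 4 (attained at k = 1)
  C[2][0] = min over k of (A[2][0] + B[0][0] = 3 + -2 = 1, A[2][1] + B[1][0] = 3 + 8 = 11, A[2][2] + B[2][0] = 8 + 10 = 18) = 1 (attained at k = 0)
  C[2][1] = min over k of (A[2][0] + B[0][1] = 3 + -1 = 2, A[2][1] + B[1][1] = 3 + 4 = 7, A[2][2] + B[2][1] = 8 + -3 = 5) = 2 (attained at k = 0)
  C[2][2] = min over k of (A[2][0] + B[0][2] = 3 + 2 = 5, A[2][1] + B[1][2] = 3 + 0 = 3, A[2][2] + B[2][2] = 8 + 7 = 15) = 3 (attained at k = 1)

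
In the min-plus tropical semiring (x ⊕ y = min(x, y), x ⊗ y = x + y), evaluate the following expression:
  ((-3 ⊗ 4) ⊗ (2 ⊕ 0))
((-3 ⊗ 4) ⊗ (2 ⊕ 0)) = 1

Expand innermost to outermost. Recall ⊕ takes the minimum of its arguments and ⊗ takes their sum. Working out the expression ((-3 ⊗ 4) ⊗ (2 ⊕ 0)) gives 1.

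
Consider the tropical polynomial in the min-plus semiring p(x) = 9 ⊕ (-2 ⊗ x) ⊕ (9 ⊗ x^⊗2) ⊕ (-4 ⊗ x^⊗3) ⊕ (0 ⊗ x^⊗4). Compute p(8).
p(8) = 6

A tropical monomial a ⊗ x^⊗i evaluates to a + i · x. Evaluating each term at x = 8:
  Term 0 contributes 9 + 0 · 8 = 9
  Term 1 contributes -2 + 1 · 8 = 6
  Term 2 contributes 9 + 2 · 8 = 25
  Term 3 contributes -4 + 3 · 8 = 20
  Term 4 contributes 0 + 4 · 8 = 32
p(8) = ⊕ of these = min[9, 6, 25, 20, 32] = 6.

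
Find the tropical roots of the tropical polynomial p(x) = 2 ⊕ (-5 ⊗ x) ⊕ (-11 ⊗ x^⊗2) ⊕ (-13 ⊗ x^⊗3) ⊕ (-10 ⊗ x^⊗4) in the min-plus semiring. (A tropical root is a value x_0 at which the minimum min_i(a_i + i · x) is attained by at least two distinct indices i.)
Roots: {-3, 2, 6, 7}

Each tropical root is a break point of the lower envelope of the lines y = a_i + i · x (there are 5 lines, with slopes 0, 1, ..., 4). Only the lines that attain the minimum somewhere contribute to roots; other lines are dominated. Here the surviving (envelope) indices are i = 4, i = 3, i = 2, i = 1, i = 0.
Intersections between consecutive envelope lines give the roots: for adjacent envelope indices i < j the intersection is x = (a_i − a_j) / (j − i). Reading off the sorted break points: {-3, 2, 6, 7}.
Verification: at each break x_0, at least two indices attain the minimum of min_i(a_i + i · x_0).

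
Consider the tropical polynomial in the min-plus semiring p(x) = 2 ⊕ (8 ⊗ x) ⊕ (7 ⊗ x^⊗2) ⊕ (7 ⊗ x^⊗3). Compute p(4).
p(4) = 2

A tropical monomial a ⊗ x^⊗i evaluates to a + i · x. Evaluating each term at x = 4:
  Term 0 contributes 2 + 0 · 4 = 2
  Term 1 contributes 8 + 1 · 4 = 12
  Term 2 contributes 7 + 2 · 4 = 15
  Term 3 contributes 7 + 3 · 4 = 19
p(4) = ⊕ of these = min[2, 12, 15, 19] = 2.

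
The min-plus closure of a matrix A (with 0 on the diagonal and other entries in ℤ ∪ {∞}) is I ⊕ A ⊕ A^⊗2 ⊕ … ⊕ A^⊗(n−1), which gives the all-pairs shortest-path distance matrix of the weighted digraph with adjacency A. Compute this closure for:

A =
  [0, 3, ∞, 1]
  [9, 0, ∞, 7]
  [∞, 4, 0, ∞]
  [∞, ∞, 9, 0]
Closure =
  [0, 3, 10, 1]
  [9, 0, 16, 7]
  [13, 4, 0, 11]
  [22, 13, 9, 0]

This is the Floyd-Warshall all-pairs shortest-path computation. For each intermediate vertex k = 0, 1, …, 3, update dist[i][j] ← min(dist[i][j], dist[i][k] + dist[k][j]). The final matrix gives, for each (i, j), the minimum total weight of any directed path from i to j (possibly empty when i = j).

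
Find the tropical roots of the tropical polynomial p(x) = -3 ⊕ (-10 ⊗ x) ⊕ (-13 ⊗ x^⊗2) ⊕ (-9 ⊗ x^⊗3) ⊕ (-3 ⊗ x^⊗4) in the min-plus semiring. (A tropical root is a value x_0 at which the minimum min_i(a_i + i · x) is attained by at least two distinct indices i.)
Roots: {-6, -4, 3, 7}

Each tropical root is a break point of the lower envelope of the lines y = a_i + i · x (there are 5 lines, with slopes 0, 1, ..., 4). Only the lines that attain the minimum somewhere contribute to roots; other lines are dominated. Here the surviving (envelope) indices are i = 4, i = 3, i = 2, i = 1, i = 0.
Intersections between consecutive envelope lines give the roots: for adjacent envelope indices i < j the intersection is x = (a_i − a_j) / (j − i). Reading off the sorted break points: {-6, -4, 3, 7}.
Verification: at each break x_0, at least two indices attain the minimum of min_i(a_i + i · x_0).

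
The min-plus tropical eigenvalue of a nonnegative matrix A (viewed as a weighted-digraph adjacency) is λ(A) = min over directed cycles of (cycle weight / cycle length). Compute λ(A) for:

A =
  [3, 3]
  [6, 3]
λ(A) = 3

Enumerate directed cycles and compute their means (weight / length). Sample:
  cycle 0 → 0: weight = 3, length = 1, mean = 3/1 ≈ 3.000
  cycle 1 → 1: weight = 3, length = 1, mean = 3/1 ≈ 3.000
  cycle 0 → 1 → 0: weight = 9, length = 2, mean = 9/2 ≈ 4.500
  cycle 1 → 0 → 1: weight = 9, length = 2, mean = 9/2 ≈ 4.500
Minimum mean = 3.000, attained e.g. along the cycle 0 → 0 with weight 3 and length 1. So λ(A) = 3/1 = 3.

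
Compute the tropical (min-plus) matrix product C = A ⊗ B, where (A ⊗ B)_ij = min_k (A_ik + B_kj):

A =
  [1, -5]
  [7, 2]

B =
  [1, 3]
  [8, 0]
A ⊗ B =
  [2, -5]
  [8, 2]

Apply the min-plus product entry-by-entry:
  C[0][0] = min over k of (A[0][0] + B[0][0] = 1 + 1 = 2, A[0][1] + B[1][0] = -5 + 8 = 3) = 2 (attained at k = 0)
  C[0][1] = min over k of (A[0][0] + B[0][1] = 1 + 3 = 4, A[0][1] + B[1][1] = -5 + 0 = -5) = -5 (attained at k = 1)
  C[1][0] = min over k of (A[1][0] + B[0][0] = 7 + 1 = 8, A[1][1] + B[1][0] = 2 + 8 = 10) = 8 (attained at k = 0)
  C[1][1] = min over k of (A[1][0] + B[0][1] = 7 + 3 = 10, A[1][1] + B[1][1] = 2 + 0 = 2) = 2 (attained at k = 1)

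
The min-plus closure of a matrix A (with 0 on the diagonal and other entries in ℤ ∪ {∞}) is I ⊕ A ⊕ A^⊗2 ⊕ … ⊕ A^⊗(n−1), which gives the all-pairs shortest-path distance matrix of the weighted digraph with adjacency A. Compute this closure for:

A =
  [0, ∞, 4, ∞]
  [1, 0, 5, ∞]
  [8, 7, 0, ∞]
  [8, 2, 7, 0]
Closure =
  [0, 11, 4, ∞]
  [1, 0, 5, ∞]
  [8, 7, 0, ∞]
  [3, 2, 7, 0]

This is the Floyd-Warshall all-pairs shortest-path computation. For each intermediate vertex k = 0, 1, …, 3, update dist[i][j] ← min(dist[i][j], dist[i][k] + dist[k][j]). The final matrix gives, for each (i, j), the minimum total weight of any directed path from i to j (possibly empty when i = j).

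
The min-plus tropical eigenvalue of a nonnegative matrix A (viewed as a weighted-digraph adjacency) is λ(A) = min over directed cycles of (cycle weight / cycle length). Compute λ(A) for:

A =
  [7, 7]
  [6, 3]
λ(A) = 3

Enumerate directed cycles and compute their means (weight / length). Sample:
  cycle 0 → 0: weight = 7, length = 1, mean = 7/1 ≈ 7.000
  cycle 1 → 1: weight = 3, length = 1, mean = 3/1 ≈ 3.000
  cycle 0 → 1 → 0: weight = 13, length = 2, mean = 13/2 ≈ 6.500
  cycle 1 → 0 → 1: weight = 13, length = 2, mean = 13/2 ≈ 6.500
Minimum mean = 3.000, attained e.g. along the cycle 1 → 1 with weight 3 and length 1. So λ(A) = 3/1 = 3.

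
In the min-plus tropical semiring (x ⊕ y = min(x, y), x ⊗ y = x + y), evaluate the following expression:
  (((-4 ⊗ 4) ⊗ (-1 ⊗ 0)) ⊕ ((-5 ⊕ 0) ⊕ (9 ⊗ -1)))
(((-4 ⊗ 4) ⊗ (-1 ⊗ 0)) ⊕ ((-5 ⊕ 0) ⊕ (9 ⊗ -1))) = -5

Expand innermost to outermost. Recall ⊕ takes the minimum of its arguments and ⊗ takes their sum. Working out the expression (((-4 ⊗ 4) ⊗ (-1 ⊗ 0)) ⊕ ((-5 ⊕ 0) ⊕ (9 ⊗ -1))) gives -5.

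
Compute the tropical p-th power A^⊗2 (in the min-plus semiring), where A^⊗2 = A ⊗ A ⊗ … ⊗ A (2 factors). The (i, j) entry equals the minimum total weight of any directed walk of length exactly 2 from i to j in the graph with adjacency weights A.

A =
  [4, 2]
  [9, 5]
A^⊗2 =
  [8, 6]
  [13, 10]

Each entry (A^⊗2)_ij equals the minimum over all length-2 walks i = v_0 → v_1 → … → v_2 = j of Σ_t A[v_t][v_{t+1}]. For example, for (i, j) = (0, 1) we minimise over 2 possible intermediate vertex sequences; the minimum is 6, attained along the walk 0 → 0 → 1.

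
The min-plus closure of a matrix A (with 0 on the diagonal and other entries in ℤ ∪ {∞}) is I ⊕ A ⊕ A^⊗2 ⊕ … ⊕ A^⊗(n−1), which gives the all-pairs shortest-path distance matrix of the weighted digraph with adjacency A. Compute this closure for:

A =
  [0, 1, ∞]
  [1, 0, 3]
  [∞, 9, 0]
Closure =
  [0, 1, 4]
  [1, 0, 3]
  [10, 9, 0]

This is the Floyd-Warshall all-pairs shortest-path computation. For each intermediate vertex k = 0, 1, …, 2, update dist[i][j] ← min(dist[i][j], dist[i][k] + dist[k][j]). The final matrix gives, for each (i, j), the minimum total weight of any directed path from i to j (possibly empty when i = j).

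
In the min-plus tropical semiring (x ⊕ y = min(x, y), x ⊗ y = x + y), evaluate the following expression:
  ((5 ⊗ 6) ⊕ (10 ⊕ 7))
((5 ⊗ 6) ⊕ (10 ⊕ 7)) = 7

Expand innermost to outermost. Recall ⊕ takes the minimum of its arguments and ⊗ takes their sum. Working out the expression ((5 ⊗ 6) ⊕ (10 ⊕ 7)) gives 7.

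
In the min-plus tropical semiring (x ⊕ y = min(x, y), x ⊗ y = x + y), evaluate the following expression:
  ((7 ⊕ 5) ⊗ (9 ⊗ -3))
((7 ⊕ 5) ⊗ (9 ⊗ -3)) = 11

Expand innermost to outermost. Recall ⊕ takes the minimum of its arguments and ⊗ takes their sum. Working out the expression ((7 ⊕ 5) ⊗ (9 ⊗ -3)) gives 11.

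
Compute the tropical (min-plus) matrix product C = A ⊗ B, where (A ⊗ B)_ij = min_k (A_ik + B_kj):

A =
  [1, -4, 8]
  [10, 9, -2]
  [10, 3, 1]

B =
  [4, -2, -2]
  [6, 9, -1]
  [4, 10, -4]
A ⊗ B =
  [2, -1, -5]
  [2, 8, -6]
  [5, 8, -3]

Apply the min-plus product entry-by-entry:
  C[0][0] = min over k of (A[0][0] + B[0][0] = 1 + 4 = 5, A[0][1] + B[1][0] = -4 + 6 = 2, A[0][2] + B[2][0] = 8 + 4 = 12) = 2 (attained at k = 1)
  C[0][1] = min over k of (A[0][0] + B[0][1] = 1 + -2 = -1, A[0][1] + B[1][1] = -4 + 9 = 5, A[0][2] + B[2][1] = 8 + 10 = 18) = -1 (attained at k = 0)
  C[0][2] = min over k of (A[0][0] + B[0][2] = 1 + -2 = -1, A[0][1] + B[1][2] = -4 + -1 = -5, A[0][2] + B[2][2] = 8 + -4 = 4) = -5 (attained at k = 1)
  C[1][0] = min over k of (A[1][0] + B[0][0] = 10 + 4 = 14, A[1][1] + B[1][0] = 9 + 6 = 15, A[1][2] + B[2][0] = -2 + 4 = 2) = 2 (attained at k = 2)
  C[1][1] = min over k of (A[1][0] + B[0][1] = 10 + -2 = 8, A[1][1] + B[1][1] = 9 + 9 = 18, A[1][2] + B[2][1] = -2 + 10 = 8) = 8 (attained at k = 0)
  C[1][2] = min over k of (A[1][0] + B[0][2] = 10 + -2 = 8, A[1][1] + B[1][2] = 9 + -1 = 8, A[1][2] + B[2][2] = -2 + -4 = -6) = -6 (attained at k = 2)
  C[2][0] = min over k of (A[2][0] + B[0][0] = 10 + 4 = 14, A[2][1] + B[1][0] = 3 + 6 = 9, A[2][2] + B[2][0] = 1 + 4 = 5) = 5 (attained at k = 2)
  C[2][1] = min over k of (A[2][0] + B[0][1] = 10 + -2 = 8, A[2][1] + B[1][1] = 3 + 9 = 12, A[2][2] + B[2][1] = 1 + 10 = 11) = 8 (attained at k = 0)
  C[2][2] = min over k of (A[2][0] + B[0][2] = 10 + -2 = 8, A[2][1] + B[1][2] = 3 + -1 = 2, A[2][2] + B[2][2] = 1 + -4 = -3) = -3 (attained at k = 2)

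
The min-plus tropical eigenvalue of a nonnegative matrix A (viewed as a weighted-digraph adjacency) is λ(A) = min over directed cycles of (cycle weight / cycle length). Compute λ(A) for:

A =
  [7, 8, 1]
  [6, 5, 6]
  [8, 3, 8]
λ(A) = 10/3

Enumerate directed cycles and compute their means (weight / length). Sample:
  cycle 0 → 0: weight = 7, length = 1, mean = 7/1 ≈ 7.000
  cycle 1 → 1: weight = 5, length = 1, mean = 5/1 ≈ 5.000
  cycle 2 → 2: weight = 8, length = 1, mean = 8/1 ≈ 8.000
  cycle 0 → 1 → 0: weight = 14, length = 2, mean = 14/2 ≈ 7.000
  cycle 0 → 2 → 0: weight = 9, length = 2, mean = 9/2 ≈ 4.500
  cycle 1 → 0 → 1: weight = 14, length = 2, mean = 14/2 ≈ 7.000
Minimum mean = 3.333, attained e.g. along the cycle 0 → 2 → 1 → 0 with weight 10 and length 3. So λ(A) = 10/3 = 10/3.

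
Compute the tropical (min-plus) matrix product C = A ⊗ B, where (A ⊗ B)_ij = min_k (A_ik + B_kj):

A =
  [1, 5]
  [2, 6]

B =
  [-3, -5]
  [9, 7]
A ⊗ B =
  [-2, -4]
  [-1, -3]

Apply the min-plus product entry-by-entry:
  C[0][0] = min over k of (A[0][0] + B[0][0] = 1 + -3 = -2, A[0][1] + B[1][0] = 5 + 9 = 14) = -2 (attained at k = 0)
  C[0][1] = min over k of (A[0][0] + B[0][1] = 1 + -5 = -4, A[0][1] + B[1][1] = 5 + 7 = 12) = -4 (attained at k = 0)
  C[1][0] = min over k of (A[1][0] + B[0][0] = 2 + -3 = -1, A[1][1] + B[1][0] = 6 + 9 = 15) = -1 (attained at k = 0)
  C[1][1] = min over k of (A[1][0] + B[0][1] = 2 + -5 = -3, A[1][1] + B[1][1] = 6 + 7 = 13) = -3 (attained at k = 0)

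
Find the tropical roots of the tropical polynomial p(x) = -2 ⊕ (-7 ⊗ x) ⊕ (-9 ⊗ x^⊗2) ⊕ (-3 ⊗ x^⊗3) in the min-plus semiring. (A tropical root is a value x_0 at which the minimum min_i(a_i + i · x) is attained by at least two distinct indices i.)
Roots: {-6, 2, 5}

Each tropical root is a break point of the lower envelope of the lines y = a_i + i · x (there are 4 lines, with slopes 0, 1, ..., 3). Only the lines that attain the minimum somewhere contribute to roots; other lines are dominated. Here the surviving (envelope) indices are i = 3, i = 2, i = 1, i = 0.
Intersections between consecutive envelope lines give the roots: for adjacent envelope indices i < j the intersection is x = (a_i − a_j) / (j − i). Reading off the sorted break points: {-6, 2, 5}.
Verification: at each break x_0, at least two indices attain the minimum of min_i(a_i + i · x_0).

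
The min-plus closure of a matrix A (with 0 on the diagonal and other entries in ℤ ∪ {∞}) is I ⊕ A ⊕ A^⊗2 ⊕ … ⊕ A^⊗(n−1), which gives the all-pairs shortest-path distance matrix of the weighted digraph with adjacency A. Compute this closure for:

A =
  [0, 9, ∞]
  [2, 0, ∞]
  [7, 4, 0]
Closure =
  [0, 9, ∞]
  [2, 0, ∞]
  [6, 4, 0]

This is the Floyd-Warshall all-pairs shortest-path computation. For each intermediate vertex k = 0, 1, …, 2, update dist[i][j] ← min(dist[i][j], dist[i][k] + dist[k][j]). The final matrix gives, for each (i, j), the minimum total weight of any directed path from i to j (possibly empty when i = j).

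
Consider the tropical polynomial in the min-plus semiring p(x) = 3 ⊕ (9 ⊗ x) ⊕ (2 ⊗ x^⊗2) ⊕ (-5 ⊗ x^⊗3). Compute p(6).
p(6) = 3

A tropical monomial a ⊗ x^⊗i evaluates to a + i · x. Evaluating each term at x = 6:
  Term 0 contributes 3 + 0 · 6 = 3
  Term 1 contributes 9 + 1 · 6 = 15
  Term 2 contributes 2 + 2 · 6 = 14
  Term 3 contributes -5 + 3 · 6 = 13
p(6) = ⊕ of these = min[3, 15, 14, 13] = 3.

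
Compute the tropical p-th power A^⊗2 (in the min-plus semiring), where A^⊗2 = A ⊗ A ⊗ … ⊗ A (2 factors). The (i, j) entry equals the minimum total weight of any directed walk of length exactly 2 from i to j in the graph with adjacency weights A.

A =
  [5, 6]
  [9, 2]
A^⊗2 =
  [10, 8]
  [11, 4]

Each entry (A^⊗2)_ij equals the minimum over all length-2 walks i = v_0 → v_1 → … → v_2 = j of Σ_t A[v_t][v_{t+1}]. For example, for (i, j) = (0, 1) we minimise over 2 possible intermediate vertex sequences; the minimum is 8, attained along the walk 0 → 1 → 1.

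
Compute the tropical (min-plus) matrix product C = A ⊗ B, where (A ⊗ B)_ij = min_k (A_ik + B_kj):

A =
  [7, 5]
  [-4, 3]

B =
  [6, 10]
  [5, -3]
A ⊗ B =
  [10, 2]
  [2, 0]

Apply the min-plus product entry-by-entry:
  C[0][0] = min over k of (A[0][0] + B[0][0] = 7 + 6 = 13, A[0][1] + B[1][0] = 5 + 5 = 10) = 10 (attained at k = 1)
  C[0][1] = min over k of (A[0][0] + B[0][1] = 7 + 10 = 17, A[0][1] + B[1][1] = 5 + -3 = 2) = 2 (attained at k = 1)
  C[1][0] = min over k of (A[1][0] + B[0][0] = -4 + 6 = 2, A[1][1] + B[1][0] = 3 + 5 = 8) = 2 (attained at k = 0)
  C[1][1] = min over k of (A[1][0] + B[0][1] = -4 + 10 = 6, A[1][1] + B[1][1] = 3 + -3 = 0) = 0 (attained at k = 1)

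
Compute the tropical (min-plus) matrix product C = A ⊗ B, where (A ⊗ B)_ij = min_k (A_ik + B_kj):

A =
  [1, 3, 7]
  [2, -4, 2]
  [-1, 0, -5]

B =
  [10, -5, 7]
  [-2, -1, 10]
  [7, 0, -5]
A ⊗ B =
  [1, -4, 2]
  [-6, -5, -3]
  [-2, -6, -10]

Apply the min-plus product entry-by-entry:
  C[0][0] = min over k of (A[0][0] + B[0][0] = 1 + 10 = 11, A[0][1] + B[1][0] = 3 + -2 = 1, A[0][2] + B[2][0] = 7 + 7 = 14) = 1 (attained at k = 1)
  C[0][1] = min over k of (A[0][0] + B[0][1] = 1 + -5 = -4, A[0][1] + B[1][1] = 3 + -1 = 2, A[0][2] + B[2][1] = 7 + 0 = 7) = -4 (attained at k = 0)
  C[0][2] = min over k of (A[0][0] + B[0][2] = 1 + 7 = 8, A[0][1] + B[1][2] = 3 + 10 = 13, A[0][2] + B[2][2] = 7 + -5 = 2) = 2 (attained at k = 2)
  C[1][0] = min over k of (A[1][0] + B[0][0] = 2 + 10 = 12, A[1][1] + B[1][0] = -4 + -2 = -6, A[1][2] + B[2][0] = 2 + 7 = 9) = -6 (attained at k = 1)
  C[1][1] = min over k of (A[1][0] + B[0][1] = 2 + -5 = -3, A[1][1] + B[1][1] = -4 + -1 = -5, A[1][2] + B[2][1] = 2 + 0 = 2) = -5 (attained at k = 1)
  C[1][2] = min over k of (A[1][0] + B[0][2] = 2 + 7 = 9, A[1][1] + B[1][2] = -4 + 10 = 6, A[1][2] + B[2][2] = 2 + -5 = -3) = -3 (attained at k = 2)
  C[2][0] = min over k of (A[2][0] + B[0][0] = -1 + 10 = 9, A[2][1] + B[1][0] = 0 + -2 = -2, A[2][2] + B[2][0] = -5 + 7 = 2) = -2 (attained at k = 1)
  C[2][1] = min over k of (A[2][0] + B[0][1] = -1 + -5 = -6, A[2][1] + B[1][1] = 0 + -1 = -1, A[2][2] + B[2][1] = -5 + 0 = -5) = -6 (attained at k = 0)
  C[2][2] = min over k of (A[2][0] + B[0][2] = -1 + 7 = 6, A[2][1] + B[1][2] = 0 + 10 = 10, A[2][2] + B[2][2] = -5 + -5 = -10) = -10 (attained at k = 2)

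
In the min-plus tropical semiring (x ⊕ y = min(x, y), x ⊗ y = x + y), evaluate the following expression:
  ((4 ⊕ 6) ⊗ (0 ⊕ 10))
((4 ⊕ 6) ⊗ (0 ⊕ 10)) = 4

Expand innermost to outermost. Recall ⊕ takes the minimum of its arguments and ⊗ takes their sum. Working out the expression ((4 ⊕ 6) ⊗ (0 ⊕ 10)) gives 4.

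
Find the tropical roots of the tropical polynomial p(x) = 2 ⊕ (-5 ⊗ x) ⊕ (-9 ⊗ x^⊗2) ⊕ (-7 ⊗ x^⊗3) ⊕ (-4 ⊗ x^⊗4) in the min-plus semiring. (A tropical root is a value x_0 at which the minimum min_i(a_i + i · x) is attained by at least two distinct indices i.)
Roots: {-3, -2, 4, 7}

Each tropical root is a break point of the lower envelope of the lines y = a_i + i · x (there are 5 lines, with slopes 0, 1, ..., 4). Only the lines that attain the minimum somewhere contribute to roots; other lines are dominated. Here the surviving (envelope) indices are i = 4, i = 3, i = 2, i = 1, i = 0.
Intersections between consecutive envelope lines give the roots: for adjacent envelope indices i < j the intersection is x = (a_i − a_j) / (j − i). Reading off the sorted break points: {-3, -2, 4, 7}.
Verification: at each break x_0, at least two indices attain the minimum of min_i(a_i + i · x_0).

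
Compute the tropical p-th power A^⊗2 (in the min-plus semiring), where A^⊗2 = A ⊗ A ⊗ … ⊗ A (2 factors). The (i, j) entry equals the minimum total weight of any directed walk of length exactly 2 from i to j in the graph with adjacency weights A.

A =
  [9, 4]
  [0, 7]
A^⊗2 =
  [4, 11]
  [7, 4]

Each entry (A^⊗2)_ij equals the minimum over all length-2 walks i = v_0 → v_1 → … → v_2 = j of Σ_t A[v_t][v_{t+1}]. For example, for (i, j) = (0, 1) we minimise over 2 possible intermediate vertex sequences; the minimum is 11, attained along the walk 0 → 1 → 1.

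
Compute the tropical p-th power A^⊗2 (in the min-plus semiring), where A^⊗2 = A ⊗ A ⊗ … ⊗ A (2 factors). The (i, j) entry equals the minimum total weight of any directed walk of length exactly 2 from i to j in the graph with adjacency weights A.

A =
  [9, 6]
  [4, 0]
A^⊗2 =
  [10, 6]
  [4, 0]

Each entry (A^⊗2)_ij equals the minimum over all length-2 walks i = v_0 → v_1 → … → v_2 = j of Σ_t A[v_t][v_{t+1}]. For example, for (i, j) = (0, 1) we minimise over 2 possible intermediate vertex sequences; the minimum is 6, attained along the walk 0 → 1 → 1.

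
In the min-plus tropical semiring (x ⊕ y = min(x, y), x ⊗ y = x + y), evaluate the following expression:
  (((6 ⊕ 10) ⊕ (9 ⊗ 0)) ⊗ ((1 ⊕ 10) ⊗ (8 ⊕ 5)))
(((6 ⊕ 10) ⊕ (9 ⊗ 0)) ⊗ ((1 ⊕ 10) ⊗ (8 ⊕ 5))) = 12

Expand innermost to outermost. Recall ⊕ takes the minimum of its arguments and ⊗ takes their sum. Working out the expression (((6 ⊕ 10) ⊕ (9 ⊗ 0)) ⊗ ((1 ⊕ 10) ⊗ (8 ⊕ 5))) gives 12.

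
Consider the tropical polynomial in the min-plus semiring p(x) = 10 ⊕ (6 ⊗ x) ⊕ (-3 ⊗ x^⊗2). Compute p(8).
p(8) = 10

A tropical monomial a ⊗ x^⊗i evaluates to a + i · x. Evaluating each term at x = 8:
  Term 0 contributes 10 + 0 · 8 = 10
  Term 1 contributes 6 + 1 · 8 = 14
  Term 2 contributes -3 + 2 · 8 = 13
p(8) = ⊕ of these = min[10, 14, 13] = 10.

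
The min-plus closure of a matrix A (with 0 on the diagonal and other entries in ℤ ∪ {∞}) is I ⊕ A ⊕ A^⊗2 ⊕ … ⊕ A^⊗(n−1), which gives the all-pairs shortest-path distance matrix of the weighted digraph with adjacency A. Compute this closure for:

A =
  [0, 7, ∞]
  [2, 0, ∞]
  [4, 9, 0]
Closure =
  [0, 7, ∞]
  [2, 0, ∞]
  [4, 9, 0]

This is the Floyd-Warshall all-pairs shortest-path computation. For each intermediate vertex k = 0, 1, …, 2, update dist[i][j] ← min(dist[i][j], dist[i][k] + dist[k][j]). The final matrix gives, for each (i, j), the minimum total weight of any directed path from i to j (possibly empty when i = j).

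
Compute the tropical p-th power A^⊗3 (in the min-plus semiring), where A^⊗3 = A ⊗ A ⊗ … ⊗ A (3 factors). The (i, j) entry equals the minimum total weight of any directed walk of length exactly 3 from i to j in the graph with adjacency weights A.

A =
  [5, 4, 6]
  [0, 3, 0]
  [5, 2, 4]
A^⊗3 =
  [7, 6, 7]
  [2, 5, 2]
  [5, 4, 5]

Each entry (A^⊗3)_ij equals the minimum over all length-3 walks i = v_0 → v_1 → … → v_3 = j of Σ_t A[v_t][v_{t+1}]. For example, for (i, j) = (0, 2) we minimise over 9 possible intermediate vertex sequences; the minimum is 7, attained along the walk 0 → 1 → 1 → 2.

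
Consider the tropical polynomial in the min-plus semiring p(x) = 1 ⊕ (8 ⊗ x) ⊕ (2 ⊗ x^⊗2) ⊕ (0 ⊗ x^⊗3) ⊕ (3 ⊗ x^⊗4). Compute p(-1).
p(-1) = -3

A tropical monomial a ⊗ x^⊗i evaluates to a + i · x. Evaluating each term at x = -1:
  Term 0 contributes 1 + 0 · -1 = 1
  Term 1 contributes 8 + 1 · -1 = 7
  Term 2 contributes 2 + 2 · -1 = 0
  Term 3 contributes 0 + 3 · -1 = -3
  Term 4 contributes 3 + 4 · -1 = -1
p(-1) = ⊕ of these = min[1, 7, 0, -3, -1] = -3.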